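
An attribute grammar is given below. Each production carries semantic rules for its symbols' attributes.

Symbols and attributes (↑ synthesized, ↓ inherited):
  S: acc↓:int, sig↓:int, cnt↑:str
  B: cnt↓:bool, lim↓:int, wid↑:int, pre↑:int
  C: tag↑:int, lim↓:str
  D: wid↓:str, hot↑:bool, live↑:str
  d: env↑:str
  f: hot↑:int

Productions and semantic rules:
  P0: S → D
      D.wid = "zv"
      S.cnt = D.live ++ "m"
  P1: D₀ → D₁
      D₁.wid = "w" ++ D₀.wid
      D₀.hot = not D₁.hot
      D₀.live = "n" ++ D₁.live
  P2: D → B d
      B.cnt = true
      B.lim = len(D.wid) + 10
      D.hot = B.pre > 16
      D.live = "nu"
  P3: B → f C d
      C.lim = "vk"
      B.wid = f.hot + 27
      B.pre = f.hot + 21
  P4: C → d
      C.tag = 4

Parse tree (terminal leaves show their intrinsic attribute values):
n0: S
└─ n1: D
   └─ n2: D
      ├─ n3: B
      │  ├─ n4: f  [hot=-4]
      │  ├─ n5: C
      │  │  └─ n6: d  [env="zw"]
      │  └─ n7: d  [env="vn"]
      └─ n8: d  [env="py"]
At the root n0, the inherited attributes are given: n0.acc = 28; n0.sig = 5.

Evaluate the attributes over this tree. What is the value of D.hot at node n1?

false

1. n0.acc = 28  [given at root]
2. n0.sig = 5  [given at root]
3. n1.wid = "zv"  ["zv"]
4. n2.wid = "wzv"  ["w" ++ D₀.wid]
5. n3.cnt = true  [true]
6. n3.lim = 13  [len(D.wid) + 10]
7. n4.hot = -4  [terminal]
8. n5.lim = "vk"  ["vk"]
9. n6.env = "zw"  [terminal]
10. n5.tag = 4  [4]
11. n7.env = "vn"  [terminal]
12. n3.wid = 23  [f.hot + 27]
13. n3.pre = 17  [f.hot + 21]
14. n8.env = "py"  [terminal]
15. n2.hot = true  [B.pre > 16]
16. n2.live = "nu"  ["nu"]
17. n1.hot = false  [not D₁.hot]
18. n1.live = "nnu"  ["n" ++ D₁.live]
19. n0.cnt = "nnum"  [D.live ++ "m"]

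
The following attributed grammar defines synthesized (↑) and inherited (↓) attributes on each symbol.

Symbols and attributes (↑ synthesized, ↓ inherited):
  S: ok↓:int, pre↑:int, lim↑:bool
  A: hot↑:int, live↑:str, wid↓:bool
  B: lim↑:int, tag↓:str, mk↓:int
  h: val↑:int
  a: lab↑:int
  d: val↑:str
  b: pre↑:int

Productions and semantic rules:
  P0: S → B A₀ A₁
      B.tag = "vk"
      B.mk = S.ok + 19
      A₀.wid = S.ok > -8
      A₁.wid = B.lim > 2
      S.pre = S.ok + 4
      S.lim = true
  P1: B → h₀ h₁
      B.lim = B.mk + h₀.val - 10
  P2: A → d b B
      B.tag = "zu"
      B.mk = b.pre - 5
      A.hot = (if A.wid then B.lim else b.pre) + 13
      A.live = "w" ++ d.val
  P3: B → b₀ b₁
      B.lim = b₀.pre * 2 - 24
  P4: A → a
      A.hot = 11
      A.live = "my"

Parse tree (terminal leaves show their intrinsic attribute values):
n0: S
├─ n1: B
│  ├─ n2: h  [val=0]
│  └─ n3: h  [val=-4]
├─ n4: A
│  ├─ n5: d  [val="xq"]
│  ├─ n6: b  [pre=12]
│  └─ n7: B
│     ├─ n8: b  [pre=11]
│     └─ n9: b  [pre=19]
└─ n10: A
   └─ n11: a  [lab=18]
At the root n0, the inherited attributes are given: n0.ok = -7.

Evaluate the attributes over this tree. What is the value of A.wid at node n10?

1. n0.ok = -7  [given at root]
2. n1.tag = "vk"  ["vk"]
3. n1.mk = 12  [S.ok + 19]
4. n2.val = 0  [terminal]
5. n3.val = -4  [terminal]
6. n1.lim = 2  [B.mk + h₀.val - 10]
7. n4.wid = true  [S.ok > -8]
8. n5.val = "xq"  [terminal]
9. n6.pre = 12  [terminal]
10. n7.tag = "zu"  ["zu"]
11. n7.mk = 7  [b.pre - 5]
12. n8.pre = 11  [terminal]
13. n9.pre = 19  [terminal]
14. n7.lim = -2  [b₀.pre * 2 - 24]
15. n4.hot = 11  [(if A.wid then B.lim else b.pre) + 13]
16. n4.live = "wxq"  ["w" ++ d.val]
17. n10.wid = false  [B.lim > 2]
18. n11.lab = 18  [terminal]
19. n10.hot = 11  [11]
20. n10.live = "my"  ["my"]
21. n0.pre = -3  [S.ok + 4]
22. n0.lim = true  [true]

false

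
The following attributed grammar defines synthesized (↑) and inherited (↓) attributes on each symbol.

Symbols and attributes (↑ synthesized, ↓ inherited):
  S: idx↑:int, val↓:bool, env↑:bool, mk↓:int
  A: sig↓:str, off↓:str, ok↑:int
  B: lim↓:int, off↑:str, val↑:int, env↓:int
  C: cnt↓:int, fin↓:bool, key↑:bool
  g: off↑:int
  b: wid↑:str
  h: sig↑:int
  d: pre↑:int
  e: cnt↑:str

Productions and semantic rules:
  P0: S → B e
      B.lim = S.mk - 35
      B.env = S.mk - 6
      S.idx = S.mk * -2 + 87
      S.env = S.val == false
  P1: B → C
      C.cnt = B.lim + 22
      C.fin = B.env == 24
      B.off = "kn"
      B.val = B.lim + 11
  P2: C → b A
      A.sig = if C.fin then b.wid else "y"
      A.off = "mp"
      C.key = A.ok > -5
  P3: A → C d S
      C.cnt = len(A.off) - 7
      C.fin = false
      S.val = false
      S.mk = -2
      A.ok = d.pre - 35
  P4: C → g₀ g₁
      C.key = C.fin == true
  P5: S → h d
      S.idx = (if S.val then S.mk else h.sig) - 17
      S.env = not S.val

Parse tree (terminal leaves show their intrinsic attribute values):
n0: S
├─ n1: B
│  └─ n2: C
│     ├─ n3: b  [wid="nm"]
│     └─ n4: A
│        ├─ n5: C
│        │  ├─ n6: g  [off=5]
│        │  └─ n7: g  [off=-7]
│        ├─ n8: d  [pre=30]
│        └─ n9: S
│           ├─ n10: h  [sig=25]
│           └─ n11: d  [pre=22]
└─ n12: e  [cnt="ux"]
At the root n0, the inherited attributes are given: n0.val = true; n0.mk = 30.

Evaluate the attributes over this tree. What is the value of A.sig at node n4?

1. n0.val = true  [given at root]
2. n0.mk = 30  [given at root]
3. n1.lim = -5  [S.mk - 35]
4. n1.env = 24  [S.mk - 6]
5. n2.cnt = 17  [B.lim + 22]
6. n2.fin = true  [B.env == 24]
7. n3.wid = "nm"  [terminal]
8. n4.sig = "nm"  [if C.fin then b.wid else "y"]
9. n4.off = "mp"  ["mp"]
10. n5.cnt = -5  [len(A.off) - 7]
11. n5.fin = false  [false]
12. n6.off = 5  [terminal]
13. n7.off = -7  [terminal]
14. n5.key = false  [C.fin == true]
15. n8.pre = 30  [terminal]
16. n9.val = false  [false]
17. n9.mk = -2  [-2]
18. n10.sig = 25  [terminal]
19. n11.pre = 22  [terminal]
20. n9.idx = 8  [(if S.val then S.mk else h.sig) - 17]
21. n9.env = true  [not S.val]
22. n4.ok = -5  [d.pre - 35]
23. n2.key = false  [A.ok > -5]
24. n1.off = "kn"  ["kn"]
25. n1.val = 6  [B.lim + 11]
26. n12.cnt = "ux"  [terminal]
27. n0.idx = 27  [S.mk * -2 + 87]
28. n0.env = false  [S.val == false]

"nm"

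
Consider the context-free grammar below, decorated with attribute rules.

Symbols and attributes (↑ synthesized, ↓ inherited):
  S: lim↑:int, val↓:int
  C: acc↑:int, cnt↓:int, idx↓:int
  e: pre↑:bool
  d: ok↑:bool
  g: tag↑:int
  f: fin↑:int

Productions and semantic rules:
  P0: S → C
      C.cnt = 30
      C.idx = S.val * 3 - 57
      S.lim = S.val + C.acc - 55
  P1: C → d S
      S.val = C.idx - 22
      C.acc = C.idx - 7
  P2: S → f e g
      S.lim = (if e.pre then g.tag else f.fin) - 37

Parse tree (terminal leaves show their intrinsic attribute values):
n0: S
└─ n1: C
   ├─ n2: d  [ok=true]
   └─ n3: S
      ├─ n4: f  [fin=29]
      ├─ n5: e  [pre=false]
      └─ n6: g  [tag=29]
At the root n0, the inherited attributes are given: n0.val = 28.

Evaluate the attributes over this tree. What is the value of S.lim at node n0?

-7

1. n0.val = 28  [given at root]
2. n1.cnt = 30  [30]
3. n1.idx = 27  [S.val * 3 - 57]
4. n2.ok = true  [terminal]
5. n3.val = 5  [C.idx - 22]
6. n4.fin = 29  [terminal]
7. n5.pre = false  [terminal]
8. n6.tag = 29  [terminal]
9. n3.lim = -8  [(if e.pre then g.tag else f.fin) - 37]
10. n1.acc = 20  [C.idx - 7]
11. n0.lim = -7  [S.val + C.acc - 55]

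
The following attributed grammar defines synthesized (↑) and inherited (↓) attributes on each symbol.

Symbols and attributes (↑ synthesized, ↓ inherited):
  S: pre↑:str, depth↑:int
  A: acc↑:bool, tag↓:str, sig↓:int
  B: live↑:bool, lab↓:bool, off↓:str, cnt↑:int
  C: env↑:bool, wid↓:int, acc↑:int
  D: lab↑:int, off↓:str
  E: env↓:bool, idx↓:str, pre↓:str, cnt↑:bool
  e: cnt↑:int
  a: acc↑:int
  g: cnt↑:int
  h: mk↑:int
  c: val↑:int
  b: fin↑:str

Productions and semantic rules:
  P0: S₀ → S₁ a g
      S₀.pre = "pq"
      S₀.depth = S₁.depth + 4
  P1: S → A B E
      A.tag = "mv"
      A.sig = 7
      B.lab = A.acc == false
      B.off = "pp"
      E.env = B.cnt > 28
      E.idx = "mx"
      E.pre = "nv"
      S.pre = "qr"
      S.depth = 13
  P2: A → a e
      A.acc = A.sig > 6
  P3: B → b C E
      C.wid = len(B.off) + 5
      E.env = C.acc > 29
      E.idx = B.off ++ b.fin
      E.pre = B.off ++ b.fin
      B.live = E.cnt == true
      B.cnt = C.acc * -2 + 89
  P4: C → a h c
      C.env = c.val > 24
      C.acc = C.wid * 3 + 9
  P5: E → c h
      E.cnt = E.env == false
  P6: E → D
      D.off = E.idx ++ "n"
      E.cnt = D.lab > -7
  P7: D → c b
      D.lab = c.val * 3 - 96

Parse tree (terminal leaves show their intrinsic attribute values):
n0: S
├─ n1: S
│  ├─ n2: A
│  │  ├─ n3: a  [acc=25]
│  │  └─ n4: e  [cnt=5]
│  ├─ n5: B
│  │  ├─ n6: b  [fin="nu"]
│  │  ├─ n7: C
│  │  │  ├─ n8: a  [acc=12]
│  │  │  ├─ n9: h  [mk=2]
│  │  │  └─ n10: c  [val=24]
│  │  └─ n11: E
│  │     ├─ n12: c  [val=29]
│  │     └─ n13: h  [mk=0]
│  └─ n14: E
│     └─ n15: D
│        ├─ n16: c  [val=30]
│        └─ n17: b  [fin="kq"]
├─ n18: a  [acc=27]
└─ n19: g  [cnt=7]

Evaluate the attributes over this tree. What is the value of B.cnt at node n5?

1. n2.tag = "mv"  ["mv"]
2. n2.sig = 7  [7]
3. n3.acc = 25  [terminal]
4. n4.cnt = 5  [terminal]
5. n2.acc = true  [A.sig > 6]
6. n5.lab = false  [A.acc == false]
7. n5.off = "pp"  ["pp"]
8. n6.fin = "nu"  [terminal]
9. n7.wid = 7  [len(B.off) + 5]
10. n8.acc = 12  [terminal]
11. n9.mk = 2  [terminal]
12. n10.val = 24  [terminal]
13. n7.env = false  [c.val > 24]
14. n7.acc = 30  [C.wid * 3 + 9]
15. n11.env = true  [C.acc > 29]
16. n11.idx = "ppnu"  [B.off ++ b.fin]
17. n11.pre = "ppnu"  [B.off ++ b.fin]
18. n12.val = 29  [terminal]
19. n13.mk = 0  [terminal]
20. n11.cnt = false  [E.env == false]
21. n5.live = false  [E.cnt == true]
22. n5.cnt = 29  [C.acc * -2 + 89]
23. n14.env = true  [B.cnt > 28]
24. n14.idx = "mx"  ["mx"]
25. n14.pre = "nv"  ["nv"]
26. n15.off = "mxn"  [E.idx ++ "n"]
27. n16.val = 30  [terminal]
28. n17.fin = "kq"  [terminal]
29. n15.lab = -6  [c.val * 3 - 96]
30. n14.cnt = true  [D.lab > -7]
31. n1.pre = "qr"  ["qr"]
32. n1.depth = 13  [13]
33. n18.acc = 27  [terminal]
34. n19.cnt = 7  [terminal]
35. n0.pre = "pq"  ["pq"]
36. n0.depth = 17  [S₁.depth + 4]

29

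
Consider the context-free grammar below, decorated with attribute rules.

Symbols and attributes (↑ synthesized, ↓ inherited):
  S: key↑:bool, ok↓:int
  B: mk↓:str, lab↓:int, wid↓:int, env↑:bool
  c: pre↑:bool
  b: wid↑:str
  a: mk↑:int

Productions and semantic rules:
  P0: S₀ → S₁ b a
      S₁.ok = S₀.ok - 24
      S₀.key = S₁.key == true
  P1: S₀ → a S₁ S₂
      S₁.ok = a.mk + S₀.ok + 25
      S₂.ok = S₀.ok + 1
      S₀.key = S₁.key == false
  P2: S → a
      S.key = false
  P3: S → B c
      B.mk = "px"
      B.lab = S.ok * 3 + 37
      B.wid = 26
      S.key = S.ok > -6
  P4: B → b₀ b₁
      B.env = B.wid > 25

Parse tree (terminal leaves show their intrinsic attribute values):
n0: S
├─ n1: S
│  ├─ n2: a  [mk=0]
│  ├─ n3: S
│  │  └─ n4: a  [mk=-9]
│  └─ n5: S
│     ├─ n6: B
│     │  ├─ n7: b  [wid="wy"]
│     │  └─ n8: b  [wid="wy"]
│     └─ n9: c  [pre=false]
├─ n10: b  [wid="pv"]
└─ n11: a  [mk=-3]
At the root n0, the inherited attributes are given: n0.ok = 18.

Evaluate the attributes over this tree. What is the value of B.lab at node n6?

22

1. n0.ok = 18  [given at root]
2. n1.ok = -6  [S₀.ok - 24]
3. n2.mk = 0  [terminal]
4. n3.ok = 19  [a.mk + S₀.ok + 25]
5. n4.mk = -9  [terminal]
6. n3.key = false  [false]
7. n5.ok = -5  [S₀.ok + 1]
8. n6.mk = "px"  ["px"]
9. n6.lab = 22  [S.ok * 3 + 37]
10. n6.wid = 26  [26]
11. n7.wid = "wy"  [terminal]
12. n8.wid = "wy"  [terminal]
13. n6.env = true  [B.wid > 25]
14. n9.pre = false  [terminal]
15. n5.key = true  [S.ok > -6]
16. n1.key = true  [S₁.key == false]
17. n10.wid = "pv"  [terminal]
18. n11.mk = -3  [terminal]
19. n0.key = true  [S₁.key == true]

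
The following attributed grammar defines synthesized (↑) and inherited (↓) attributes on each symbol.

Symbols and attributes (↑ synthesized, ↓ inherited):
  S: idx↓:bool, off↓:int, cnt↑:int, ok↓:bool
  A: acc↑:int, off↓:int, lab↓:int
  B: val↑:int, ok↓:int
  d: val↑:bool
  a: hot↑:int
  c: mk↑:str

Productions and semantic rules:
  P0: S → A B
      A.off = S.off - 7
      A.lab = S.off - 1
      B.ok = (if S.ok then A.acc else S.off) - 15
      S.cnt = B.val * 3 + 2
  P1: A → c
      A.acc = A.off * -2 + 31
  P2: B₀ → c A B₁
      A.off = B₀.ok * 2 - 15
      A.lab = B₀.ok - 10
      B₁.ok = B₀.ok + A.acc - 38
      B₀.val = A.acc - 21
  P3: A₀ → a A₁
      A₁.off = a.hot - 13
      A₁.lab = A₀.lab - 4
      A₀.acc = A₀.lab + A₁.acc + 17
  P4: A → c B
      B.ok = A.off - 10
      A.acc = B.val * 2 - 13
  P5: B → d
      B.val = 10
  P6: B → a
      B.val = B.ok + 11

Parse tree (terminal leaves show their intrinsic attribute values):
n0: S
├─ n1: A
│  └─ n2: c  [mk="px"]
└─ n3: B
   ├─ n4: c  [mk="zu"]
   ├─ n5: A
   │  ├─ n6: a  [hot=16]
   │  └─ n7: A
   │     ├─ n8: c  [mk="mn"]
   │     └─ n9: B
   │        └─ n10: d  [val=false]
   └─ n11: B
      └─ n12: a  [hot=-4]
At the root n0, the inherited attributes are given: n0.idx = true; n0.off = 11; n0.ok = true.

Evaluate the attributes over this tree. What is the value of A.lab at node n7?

1. n0.idx = true  [given at root]
2. n0.off = 11  [given at root]
3. n0.ok = true  [given at root]
4. n1.off = 4  [S.off - 7]
5. n1.lab = 10  [S.off - 1]
6. n2.mk = "px"  [terminal]
7. n1.acc = 23  [A.off * -2 + 31]
8. n3.ok = 8  [(if S.ok then A.acc else S.off) - 15]
9. n4.mk = "zu"  [terminal]
10. n5.off = 1  [B₀.ok * 2 - 15]
11. n5.lab = -2  [B₀.ok - 10]
12. n6.hot = 16  [terminal]
13. n7.off = 3  [a.hot - 13]
14. n7.lab = -6  [A₀.lab - 4]
15. n8.mk = "mn"  [terminal]
16. n9.ok = -7  [A.off - 10]
17. n10.val = false  [terminal]
18. n9.val = 10  [10]
19. n7.acc = 7  [B.val * 2 - 13]
20. n5.acc = 22  [A₀.lab + A₁.acc + 17]
21. n11.ok = -8  [B₀.ok + A.acc - 38]
22. n12.hot = -4  [terminal]
23. n11.val = 3  [B.ok + 11]
24. n3.val = 1  [A.acc - 21]
25. n0.cnt = 5  [B.val * 3 + 2]

-6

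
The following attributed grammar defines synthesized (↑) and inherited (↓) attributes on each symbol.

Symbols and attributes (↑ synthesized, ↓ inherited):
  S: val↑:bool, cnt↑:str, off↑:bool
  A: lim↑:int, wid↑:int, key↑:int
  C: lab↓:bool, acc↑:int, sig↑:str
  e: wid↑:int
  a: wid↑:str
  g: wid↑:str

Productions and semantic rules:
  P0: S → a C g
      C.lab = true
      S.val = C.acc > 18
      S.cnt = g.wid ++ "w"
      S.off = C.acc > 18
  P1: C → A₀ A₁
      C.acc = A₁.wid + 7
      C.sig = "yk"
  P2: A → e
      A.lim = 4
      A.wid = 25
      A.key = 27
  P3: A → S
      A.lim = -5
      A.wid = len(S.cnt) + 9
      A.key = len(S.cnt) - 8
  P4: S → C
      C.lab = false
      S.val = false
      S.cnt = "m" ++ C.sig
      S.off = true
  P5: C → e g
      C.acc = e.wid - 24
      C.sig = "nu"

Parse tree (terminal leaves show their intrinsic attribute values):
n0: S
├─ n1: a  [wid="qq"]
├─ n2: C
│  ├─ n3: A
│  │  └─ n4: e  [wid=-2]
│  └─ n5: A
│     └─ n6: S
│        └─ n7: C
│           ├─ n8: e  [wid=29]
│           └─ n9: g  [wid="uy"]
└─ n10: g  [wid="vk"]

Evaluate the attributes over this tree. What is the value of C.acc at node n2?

19

1. n1.wid = "qq"  [terminal]
2. n2.lab = true  [true]
3. n4.wid = -2  [terminal]
4. n3.lim = 4  [4]
5. n3.wid = 25  [25]
6. n3.key = 27  [27]
7. n7.lab = false  [false]
8. n8.wid = 29  [terminal]
9. n9.wid = "uy"  [terminal]
10. n7.acc = 5  [e.wid - 24]
11. n7.sig = "nu"  ["nu"]
12. n6.val = false  [false]
13. n6.cnt = "mnu"  ["m" ++ C.sig]
14. n6.off = true  [true]
15. n5.lim = -5  [-5]
16. n5.wid = 12  [len(S.cnt) + 9]
17. n5.key = -5  [len(S.cnt) - 8]
18. n2.acc = 19  [A₁.wid + 7]
19. n2.sig = "yk"  ["yk"]
20. n10.wid = "vk"  [terminal]
21. n0.val = true  [C.acc > 18]
22. n0.cnt = "vkw"  [g.wid ++ "w"]
23. n0.off = true  [C.acc > 18]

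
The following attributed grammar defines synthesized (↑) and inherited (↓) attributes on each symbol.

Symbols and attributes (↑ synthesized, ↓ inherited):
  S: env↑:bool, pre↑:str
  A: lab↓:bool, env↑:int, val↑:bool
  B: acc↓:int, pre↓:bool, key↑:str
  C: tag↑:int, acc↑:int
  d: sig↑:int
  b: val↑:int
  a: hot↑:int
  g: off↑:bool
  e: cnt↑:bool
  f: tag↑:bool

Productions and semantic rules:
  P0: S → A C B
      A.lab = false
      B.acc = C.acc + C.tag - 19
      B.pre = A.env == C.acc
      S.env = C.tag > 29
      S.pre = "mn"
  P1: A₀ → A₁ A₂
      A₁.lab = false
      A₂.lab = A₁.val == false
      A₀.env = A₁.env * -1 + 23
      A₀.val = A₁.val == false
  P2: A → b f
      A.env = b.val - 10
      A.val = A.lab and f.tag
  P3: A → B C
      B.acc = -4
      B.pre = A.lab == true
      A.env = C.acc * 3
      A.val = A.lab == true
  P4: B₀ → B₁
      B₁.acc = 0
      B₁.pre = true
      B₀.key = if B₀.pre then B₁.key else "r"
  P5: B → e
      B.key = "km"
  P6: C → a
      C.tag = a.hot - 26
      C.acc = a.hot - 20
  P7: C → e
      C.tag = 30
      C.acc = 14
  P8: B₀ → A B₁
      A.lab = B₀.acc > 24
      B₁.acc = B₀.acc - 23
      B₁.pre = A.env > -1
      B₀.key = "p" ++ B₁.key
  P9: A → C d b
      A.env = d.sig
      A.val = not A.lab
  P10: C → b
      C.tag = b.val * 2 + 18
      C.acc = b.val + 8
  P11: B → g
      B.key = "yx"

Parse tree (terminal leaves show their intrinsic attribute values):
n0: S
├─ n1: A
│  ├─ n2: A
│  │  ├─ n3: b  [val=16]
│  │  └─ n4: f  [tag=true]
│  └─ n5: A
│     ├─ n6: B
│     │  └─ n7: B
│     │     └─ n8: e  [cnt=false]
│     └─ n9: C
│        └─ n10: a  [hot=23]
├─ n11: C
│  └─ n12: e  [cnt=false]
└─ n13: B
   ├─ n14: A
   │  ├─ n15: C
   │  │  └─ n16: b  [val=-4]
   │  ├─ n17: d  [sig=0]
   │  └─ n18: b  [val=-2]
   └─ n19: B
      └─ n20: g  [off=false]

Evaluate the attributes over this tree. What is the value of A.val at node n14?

false

1. n1.lab = false  [false]
2. n2.lab = false  [false]
3. n3.val = 16  [terminal]
4. n4.tag = true  [terminal]
5. n2.env = 6  [b.val - 10]
6. n2.val = false  [A.lab and f.tag]
7. n5.lab = true  [A₁.val == false]
8. n6.acc = -4  [-4]
9. n6.pre = true  [A.lab == true]
10. n7.acc = 0  [0]
11. n7.pre = true  [true]
12. n8.cnt = false  [terminal]
13. n7.key = "km"  ["km"]
14. n6.key = "km"  [if B₀.pre then B₁.key else "r"]
15. n10.hot = 23  [terminal]
16. n9.tag = -3  [a.hot - 26]
17. n9.acc = 3  [a.hot - 20]
18. n5.env = 9  [C.acc * 3]
19. n5.val = true  [A.lab == true]
20. n1.env = 17  [A₁.env * -1 + 23]
21. n1.val = true  [A₁.val == false]
22. n12.cnt = false  [terminal]
23. n11.tag = 30  [30]
24. n11.acc = 14  [14]
25. n13.acc = 25  [C.acc + C.tag - 19]
26. n13.pre = false  [A.env == C.acc]
27. n14.lab = true  [B₀.acc > 24]
28. n16.val = -4  [terminal]
29. n15.tag = 10  [b.val * 2 + 18]
30. n15.acc = 4  [b.val + 8]
31. n17.sig = 0  [terminal]
32. n18.val = -2  [terminal]
33. n14.env = 0  [d.sig]
34. n14.val = false  [not A.lab]
35. n19.acc = 2  [B₀.acc - 23]
36. n19.pre = true  [A.env > -1]
37. n20.off = false  [terminal]
38. n19.key = "yx"  ["yx"]
39. n13.key = "pyx"  ["p" ++ B₁.key]
40. n0.env = true  [C.tag > 29]
41. n0.pre = "mn"  ["mn"]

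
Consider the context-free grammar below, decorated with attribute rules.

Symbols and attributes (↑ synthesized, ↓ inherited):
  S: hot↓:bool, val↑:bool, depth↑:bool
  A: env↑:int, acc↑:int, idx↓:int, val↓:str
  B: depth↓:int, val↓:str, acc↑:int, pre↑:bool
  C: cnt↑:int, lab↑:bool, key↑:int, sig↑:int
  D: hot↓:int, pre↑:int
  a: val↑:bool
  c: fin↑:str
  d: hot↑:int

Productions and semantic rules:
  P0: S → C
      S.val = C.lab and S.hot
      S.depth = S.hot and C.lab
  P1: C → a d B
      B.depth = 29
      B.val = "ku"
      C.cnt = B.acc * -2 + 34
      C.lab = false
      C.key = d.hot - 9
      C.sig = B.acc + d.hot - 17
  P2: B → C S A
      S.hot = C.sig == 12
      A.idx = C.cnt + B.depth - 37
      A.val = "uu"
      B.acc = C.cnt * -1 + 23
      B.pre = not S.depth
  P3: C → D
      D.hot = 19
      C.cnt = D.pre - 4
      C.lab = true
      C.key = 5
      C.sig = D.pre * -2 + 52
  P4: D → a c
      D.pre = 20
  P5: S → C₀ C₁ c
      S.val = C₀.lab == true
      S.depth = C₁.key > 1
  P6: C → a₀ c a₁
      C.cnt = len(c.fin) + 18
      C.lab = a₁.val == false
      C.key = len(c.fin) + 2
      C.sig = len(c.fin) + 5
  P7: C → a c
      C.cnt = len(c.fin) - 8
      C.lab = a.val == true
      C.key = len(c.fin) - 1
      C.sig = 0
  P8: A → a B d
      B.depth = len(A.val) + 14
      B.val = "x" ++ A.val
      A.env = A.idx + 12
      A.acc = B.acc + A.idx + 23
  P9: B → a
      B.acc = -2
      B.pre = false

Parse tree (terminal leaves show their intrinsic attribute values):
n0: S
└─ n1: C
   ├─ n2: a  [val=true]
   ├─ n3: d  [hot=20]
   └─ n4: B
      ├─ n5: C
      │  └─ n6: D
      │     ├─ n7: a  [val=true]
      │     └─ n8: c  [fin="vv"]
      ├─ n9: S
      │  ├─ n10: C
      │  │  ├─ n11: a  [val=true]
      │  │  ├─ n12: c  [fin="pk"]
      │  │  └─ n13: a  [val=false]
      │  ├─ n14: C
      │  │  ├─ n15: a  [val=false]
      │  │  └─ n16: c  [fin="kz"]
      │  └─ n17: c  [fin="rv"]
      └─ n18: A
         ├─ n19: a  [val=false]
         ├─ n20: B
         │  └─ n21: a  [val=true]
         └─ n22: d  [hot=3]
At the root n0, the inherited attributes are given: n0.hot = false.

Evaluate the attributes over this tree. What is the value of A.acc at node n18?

1. n0.hot = false  [given at root]
2. n2.val = true  [terminal]
3. n3.hot = 20  [terminal]
4. n4.depth = 29  [29]
5. n4.val = "ku"  ["ku"]
6. n6.hot = 19  [19]
7. n7.val = true  [terminal]
8. n8.fin = "vv"  [terminal]
9. n6.pre = 20  [20]
10. n5.cnt = 16  [D.pre - 4]
11. n5.lab = true  [true]
12. n5.key = 5  [5]
13. n5.sig = 12  [D.pre * -2 + 52]
14. n9.hot = true  [C.sig == 12]
15. n11.val = true  [terminal]
16. n12.fin = "pk"  [terminal]
17. n13.val = false  [terminal]
18. n10.cnt = 20  [len(c.fin) + 18]
19. n10.lab = true  [a₁.val == false]
20. n10.key = 4  [len(c.fin) + 2]
21. n10.sig = 7  [len(c.fin) + 5]
22. n15.val = false  [terminal]
23. n16.fin = "kz"  [terminal]
24. n14.cnt = -6  [len(c.fin) - 8]
25. n14.lab = false  [a.val == true]
26. n14.key = 1  [len(c.fin) - 1]
27. n14.sig = 0  [0]
28. n17.fin = "rv"  [terminal]
29. n9.val = true  [C₀.lab == true]
30. n9.depth = false  [C₁.key > 1]
31. n18.idx = 8  [C.cnt + B.depth - 37]
32. n18.val = "uu"  ["uu"]
33. n19.val = false  [terminal]
34. n20.depth = 16  [len(A.val) + 14]
35. n20.val = "xuu"  ["x" ++ A.val]
36. n21.val = true  [terminal]
37. n20.acc = -2  [-2]
38. n20.pre = false  [false]
39. n22.hot = 3  [terminal]
40. n18.env = 20  [A.idx + 12]
41. n18.acc = 29  [B.acc + A.idx + 23]
42. n4.acc = 7  [C.cnt * -1 + 23]
43. n4.pre = true  [not S.depth]
44. n1.cnt = 20  [B.acc * -2 + 34]
45. n1.lab = false  [false]
46. n1.key = 11  [d.hot - 9]
47. n1.sig = 10  [B.acc + d.hot - 17]
48. n0.val = false  [C.lab and S.hot]
49. n0.depth = false  [S.hot and C.lab]

29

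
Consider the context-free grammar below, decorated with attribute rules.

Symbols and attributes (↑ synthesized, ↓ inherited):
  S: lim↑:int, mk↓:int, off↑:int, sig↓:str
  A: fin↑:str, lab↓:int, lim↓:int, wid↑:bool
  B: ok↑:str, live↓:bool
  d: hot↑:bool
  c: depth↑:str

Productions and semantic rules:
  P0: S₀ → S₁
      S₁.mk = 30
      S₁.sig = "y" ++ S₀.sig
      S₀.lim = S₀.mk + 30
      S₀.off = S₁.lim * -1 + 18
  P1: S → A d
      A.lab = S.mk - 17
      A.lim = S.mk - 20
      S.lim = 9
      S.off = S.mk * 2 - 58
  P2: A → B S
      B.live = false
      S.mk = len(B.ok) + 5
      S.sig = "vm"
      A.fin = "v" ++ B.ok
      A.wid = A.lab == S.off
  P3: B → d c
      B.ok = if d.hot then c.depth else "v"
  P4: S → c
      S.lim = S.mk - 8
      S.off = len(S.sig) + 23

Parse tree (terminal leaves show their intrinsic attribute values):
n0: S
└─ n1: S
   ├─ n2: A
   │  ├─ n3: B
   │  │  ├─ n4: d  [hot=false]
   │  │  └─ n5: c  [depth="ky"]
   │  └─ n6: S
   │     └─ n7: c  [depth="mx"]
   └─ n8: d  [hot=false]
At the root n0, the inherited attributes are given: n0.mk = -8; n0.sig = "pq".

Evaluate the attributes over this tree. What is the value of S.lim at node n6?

1. n0.mk = -8  [given at root]
2. n0.sig = "pq"  [given at root]
3. n1.mk = 30  [30]
4. n1.sig = "ypq"  ["y" ++ S₀.sig]
5. n2.lab = 13  [S.mk - 17]
6. n2.lim = 10  [S.mk - 20]
7. n3.live = false  [false]
8. n4.hot = false  [terminal]
9. n5.depth = "ky"  [terminal]
10. n3.ok = "v"  [if d.hot then c.depth else "v"]
11. n6.mk = 6  [len(B.ok) + 5]
12. n6.sig = "vm"  ["vm"]
13. n7.depth = "mx"  [terminal]
14. n6.lim = -2  [S.mk - 8]
15. n6.off = 25  [len(S.sig) + 23]
16. n2.fin = "vv"  ["v" ++ B.ok]
17. n2.wid = false  [A.lab == S.off]
18. n8.hot = false  [terminal]
19. n1.lim = 9  [9]
20. n1.off = 2  [S.mk * 2 - 58]
21. n0.lim = 22  [S₀.mk + 30]
22. n0.off = 9  [S₁.lim * -1 + 18]

-2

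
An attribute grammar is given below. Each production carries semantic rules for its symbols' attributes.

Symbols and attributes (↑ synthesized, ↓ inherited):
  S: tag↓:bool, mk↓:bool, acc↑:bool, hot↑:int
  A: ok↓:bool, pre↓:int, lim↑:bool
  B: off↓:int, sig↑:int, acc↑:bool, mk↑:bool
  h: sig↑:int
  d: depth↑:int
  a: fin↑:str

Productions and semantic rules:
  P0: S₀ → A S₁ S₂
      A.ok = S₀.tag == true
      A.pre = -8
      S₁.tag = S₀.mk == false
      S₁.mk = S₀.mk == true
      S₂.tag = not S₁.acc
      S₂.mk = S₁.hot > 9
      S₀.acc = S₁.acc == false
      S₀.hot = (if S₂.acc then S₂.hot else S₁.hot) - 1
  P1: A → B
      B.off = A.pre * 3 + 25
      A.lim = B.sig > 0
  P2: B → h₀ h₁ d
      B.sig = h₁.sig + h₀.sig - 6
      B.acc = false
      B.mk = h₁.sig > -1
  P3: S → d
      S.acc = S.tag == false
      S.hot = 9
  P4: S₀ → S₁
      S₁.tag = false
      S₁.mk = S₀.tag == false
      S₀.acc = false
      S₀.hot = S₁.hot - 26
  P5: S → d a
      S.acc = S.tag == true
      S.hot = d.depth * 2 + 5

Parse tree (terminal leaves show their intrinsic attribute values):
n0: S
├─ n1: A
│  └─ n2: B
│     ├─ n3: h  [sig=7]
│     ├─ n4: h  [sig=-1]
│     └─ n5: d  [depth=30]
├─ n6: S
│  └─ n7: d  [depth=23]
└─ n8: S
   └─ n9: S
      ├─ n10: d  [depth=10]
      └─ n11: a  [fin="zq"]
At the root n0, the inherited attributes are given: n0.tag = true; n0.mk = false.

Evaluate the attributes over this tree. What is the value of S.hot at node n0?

1. n0.tag = true  [given at root]
2. n0.mk = false  [given at root]
3. n1.ok = true  [S₀.tag == true]
4. n1.pre = -8  [-8]
5. n2.off = 1  [A.pre * 3 + 25]
6. n3.sig = 7  [terminal]
7. n4.sig = -1  [terminal]
8. n5.depth = 30  [terminal]
9. n2.sig = 0  [h₁.sig + h₀.sig - 6]
10. n2.acc = false  [false]
11. n2.mk = false  [h₁.sig > -1]
12. n1.lim = false  [B.sig > 0]
13. n6.tag = true  [S₀.mk == false]
14. n6.mk = false  [S₀.mk == true]
15. n7.depth = 23  [terminal]
16. n6.acc = false  [S.tag == false]
17. n6.hot = 9  [9]
18. n8.tag = true  [not S₁.acc]
19. n8.mk = false  [S₁.hot > 9]
20. n9.tag = false  [false]
21. n9.mk = false  [S₀.tag == false]
22. n10.depth = 10  [terminal]
23. n11.fin = "zq"  [terminal]
24. n9.acc = false  [S.tag == true]
25. n9.hot = 25  [d.depth * 2 + 5]
26. n8.acc = false  [false]
27. n8.hot = -1  [S₁.hot - 26]
28. n0.acc = true  [S₁.acc == false]
29. n0.hot = 8  [(if S₂.acc then S₂.hot else S₁.hot) - 1]

8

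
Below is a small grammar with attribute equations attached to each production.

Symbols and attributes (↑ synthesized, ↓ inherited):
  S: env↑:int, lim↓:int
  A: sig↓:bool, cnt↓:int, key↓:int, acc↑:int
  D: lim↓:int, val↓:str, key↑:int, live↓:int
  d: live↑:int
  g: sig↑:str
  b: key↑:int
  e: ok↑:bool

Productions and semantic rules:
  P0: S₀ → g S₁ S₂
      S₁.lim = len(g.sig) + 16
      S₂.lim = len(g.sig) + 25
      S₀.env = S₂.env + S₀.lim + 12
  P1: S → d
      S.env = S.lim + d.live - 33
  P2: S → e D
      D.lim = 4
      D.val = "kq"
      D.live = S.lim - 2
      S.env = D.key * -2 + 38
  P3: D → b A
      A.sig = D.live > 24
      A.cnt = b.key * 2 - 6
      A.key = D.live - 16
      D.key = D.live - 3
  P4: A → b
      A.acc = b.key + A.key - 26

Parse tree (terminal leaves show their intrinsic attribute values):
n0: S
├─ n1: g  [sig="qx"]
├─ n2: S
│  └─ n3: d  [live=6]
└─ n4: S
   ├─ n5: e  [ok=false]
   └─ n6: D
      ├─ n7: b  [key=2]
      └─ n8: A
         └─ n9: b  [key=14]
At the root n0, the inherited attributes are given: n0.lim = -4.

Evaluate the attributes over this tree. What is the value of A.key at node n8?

9

1. n0.lim = -4  [given at root]
2. n1.sig = "qx"  [terminal]
3. n2.lim = 18  [len(g.sig) + 16]
4. n3.live = 6  [terminal]
5. n2.env = -9  [S.lim + d.live - 33]
6. n4.lim = 27  [len(g.sig) + 25]
7. n5.ok = false  [terminal]
8. n6.lim = 4  [4]
9. n6.val = "kq"  ["kq"]
10. n6.live = 25  [S.lim - 2]
11. n7.key = 2  [terminal]
12. n8.sig = true  [D.live > 24]
13. n8.cnt = -2  [b.key * 2 - 6]
14. n8.key = 9  [D.live - 16]
15. n9.key = 14  [terminal]
16. n8.acc = -3  [b.key + A.key - 26]
17. n6.key = 22  [D.live - 3]
18. n4.env = -6  [D.key * -2 + 38]
19. n0.env = 2  [S₂.env + S₀.lim + 12]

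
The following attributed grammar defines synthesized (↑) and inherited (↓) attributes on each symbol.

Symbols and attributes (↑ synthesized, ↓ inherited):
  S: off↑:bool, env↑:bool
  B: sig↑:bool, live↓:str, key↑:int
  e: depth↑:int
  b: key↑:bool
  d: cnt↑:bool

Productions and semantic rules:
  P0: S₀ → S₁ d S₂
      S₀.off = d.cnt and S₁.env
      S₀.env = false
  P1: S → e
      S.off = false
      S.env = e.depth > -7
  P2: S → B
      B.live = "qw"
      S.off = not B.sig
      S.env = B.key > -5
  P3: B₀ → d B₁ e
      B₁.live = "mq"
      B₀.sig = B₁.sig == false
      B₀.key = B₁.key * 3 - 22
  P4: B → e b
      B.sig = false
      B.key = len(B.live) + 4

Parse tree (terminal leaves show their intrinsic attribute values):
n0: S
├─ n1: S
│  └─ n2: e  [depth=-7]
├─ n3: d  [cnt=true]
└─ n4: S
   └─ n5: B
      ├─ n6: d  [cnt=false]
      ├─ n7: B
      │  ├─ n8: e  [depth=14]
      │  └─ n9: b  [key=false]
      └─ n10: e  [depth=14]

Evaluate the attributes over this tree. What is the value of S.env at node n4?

1. n2.depth = -7  [terminal]
2. n1.off = false  [false]
3. n1.env = false  [e.depth > -7]
4. n3.cnt = true  [terminal]
5. n5.live = "qw"  ["qw"]
6. n6.cnt = false  [terminal]
7. n7.live = "mq"  ["mq"]
8. n8.depth = 14  [terminal]
9. n9.key = false  [terminal]
10. n7.sig = false  [false]
11. n7.key = 6  [len(B.live) + 4]
12. n10.depth = 14  [terminal]
13. n5.sig = true  [B₁.sig == false]
14. n5.key = -4  [B₁.key * 3 - 22]
15. n4.off = false  [not B.sig]
16. n4.env = true  [B.key > -5]
17. n0.off = false  [d.cnt and S₁.env]
18. n0.env = false  [false]

true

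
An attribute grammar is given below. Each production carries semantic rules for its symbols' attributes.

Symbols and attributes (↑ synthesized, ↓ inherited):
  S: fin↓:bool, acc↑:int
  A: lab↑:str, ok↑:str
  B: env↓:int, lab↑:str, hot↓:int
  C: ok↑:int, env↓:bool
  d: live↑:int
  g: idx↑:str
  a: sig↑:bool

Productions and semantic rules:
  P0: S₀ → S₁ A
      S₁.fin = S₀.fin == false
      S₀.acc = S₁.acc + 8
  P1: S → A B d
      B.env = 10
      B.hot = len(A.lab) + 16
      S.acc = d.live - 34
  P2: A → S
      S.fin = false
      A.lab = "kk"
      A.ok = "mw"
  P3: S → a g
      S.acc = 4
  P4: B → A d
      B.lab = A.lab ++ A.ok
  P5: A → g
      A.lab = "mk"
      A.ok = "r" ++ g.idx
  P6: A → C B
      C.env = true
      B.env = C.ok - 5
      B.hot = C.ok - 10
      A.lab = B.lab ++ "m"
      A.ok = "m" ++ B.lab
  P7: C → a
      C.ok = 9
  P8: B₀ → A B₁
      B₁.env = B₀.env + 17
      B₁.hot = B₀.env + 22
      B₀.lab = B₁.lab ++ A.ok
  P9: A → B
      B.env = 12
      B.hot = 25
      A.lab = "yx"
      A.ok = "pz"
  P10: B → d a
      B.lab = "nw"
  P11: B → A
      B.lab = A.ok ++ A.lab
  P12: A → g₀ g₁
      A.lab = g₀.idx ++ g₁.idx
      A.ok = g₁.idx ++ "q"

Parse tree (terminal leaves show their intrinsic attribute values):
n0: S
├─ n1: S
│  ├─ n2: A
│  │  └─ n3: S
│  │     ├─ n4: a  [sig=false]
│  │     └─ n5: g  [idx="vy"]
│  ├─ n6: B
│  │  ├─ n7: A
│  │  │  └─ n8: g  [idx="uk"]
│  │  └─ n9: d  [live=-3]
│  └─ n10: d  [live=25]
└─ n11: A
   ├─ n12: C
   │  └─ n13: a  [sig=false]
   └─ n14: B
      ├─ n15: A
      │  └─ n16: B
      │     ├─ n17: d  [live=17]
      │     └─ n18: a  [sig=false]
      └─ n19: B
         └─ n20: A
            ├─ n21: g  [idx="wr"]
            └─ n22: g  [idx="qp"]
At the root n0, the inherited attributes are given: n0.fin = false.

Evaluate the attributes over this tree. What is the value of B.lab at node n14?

1. n0.fin = false  [given at root]
2. n1.fin = true  [S₀.fin == false]
3. n3.fin = false  [false]
4. n4.sig = false  [terminal]
5. n5.idx = "vy"  [terminal]
6. n3.acc = 4  [4]
7. n2.lab = "kk"  ["kk"]
8. n2.ok = "mw"  ["mw"]
9. n6.env = 10  [10]
10. n6.hot = 18  [len(A.lab) + 16]
11. n8.idx = "uk"  [terminal]
12. n7.lab = "mk"  ["mk"]
13. n7.ok = "ruk"  ["r" ++ g.idx]
14. n9.live = -3  [terminal]
15. n6.lab = "mkruk"  [A.lab ++ A.ok]
16. n10.live = 25  [terminal]
17. n1.acc = -9  [d.live - 34]
18. n12.env = true  [true]
19. n13.sig = false  [terminal]
20. n12.ok = 9  [9]
21. n14.env = 4  [C.ok - 5]
22. n14.hot = -1  [C.ok - 10]
23. n16.env = 12  [12]
24. n16.hot = 25  [25]
25. n17.live = 17  [terminal]
26. n18.sig = false  [terminal]
27. n16.lab = "nw"  ["nw"]
28. n15.lab = "yx"  ["yx"]
29. n15.ok = "pz"  ["pz"]
30. n19.env = 21  [B₀.env + 17]
31. n19.hot = 26  [B₀.env + 22]
32. n21.idx = "wr"  [terminal]
33. n22.idx = "qp"  [terminal]
34. n20.lab = "wrqp"  [g₀.idx ++ g₁.idx]
35. n20.ok = "qpq"  [g₁.idx ++ "q"]
36. n19.lab = "qpqwrqp"  [A.ok ++ A.lab]
37. n14.lab = "qpqwrqppz"  [B₁.lab ++ A.ok]
38. n11.lab = "qpqwrqppzm"  [B.lab ++ "m"]
39. n11.ok = "mqpqwrqppz"  ["m" ++ B.lab]
40. n0.acc = -1  [S₁.acc + 8]

"qpqwrqppz"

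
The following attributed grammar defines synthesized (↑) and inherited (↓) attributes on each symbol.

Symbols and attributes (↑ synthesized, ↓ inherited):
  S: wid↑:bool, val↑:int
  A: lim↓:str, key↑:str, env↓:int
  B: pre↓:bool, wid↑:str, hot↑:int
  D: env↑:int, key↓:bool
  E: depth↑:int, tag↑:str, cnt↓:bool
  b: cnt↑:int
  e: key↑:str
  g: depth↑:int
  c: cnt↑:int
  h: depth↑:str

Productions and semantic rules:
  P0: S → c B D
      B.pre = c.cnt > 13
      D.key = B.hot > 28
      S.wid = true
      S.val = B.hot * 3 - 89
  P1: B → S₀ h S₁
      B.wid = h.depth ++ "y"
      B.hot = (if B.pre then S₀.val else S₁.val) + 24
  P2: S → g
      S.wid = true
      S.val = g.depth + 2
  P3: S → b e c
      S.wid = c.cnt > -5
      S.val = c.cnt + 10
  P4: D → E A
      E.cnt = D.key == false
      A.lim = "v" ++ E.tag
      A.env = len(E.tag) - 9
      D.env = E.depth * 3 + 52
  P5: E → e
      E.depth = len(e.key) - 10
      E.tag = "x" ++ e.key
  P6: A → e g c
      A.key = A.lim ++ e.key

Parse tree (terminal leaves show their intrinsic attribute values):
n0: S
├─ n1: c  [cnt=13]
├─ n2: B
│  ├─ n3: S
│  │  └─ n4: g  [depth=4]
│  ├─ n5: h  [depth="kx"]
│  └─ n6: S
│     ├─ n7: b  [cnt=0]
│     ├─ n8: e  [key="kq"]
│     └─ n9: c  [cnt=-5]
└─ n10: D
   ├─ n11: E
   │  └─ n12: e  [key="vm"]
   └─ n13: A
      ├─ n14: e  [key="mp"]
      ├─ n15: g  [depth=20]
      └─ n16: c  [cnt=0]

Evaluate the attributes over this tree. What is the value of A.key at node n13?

"vxvmmp"

1. n1.cnt = 13  [terminal]
2. n2.pre = false  [c.cnt > 13]
3. n4.depth = 4  [terminal]
4. n3.wid = true  [true]
5. n3.val = 6  [g.depth + 2]
6. n5.depth = "kx"  [terminal]
7. n7.cnt = 0  [terminal]
8. n8.key = "kq"  [terminal]
9. n9.cnt = -5  [terminal]
10. n6.wid = false  [c.cnt > -5]
11. n6.val = 5  [c.cnt + 10]
12. n2.wid = "kxy"  [h.depth ++ "y"]
13. n2.hot = 29  [(if B.pre then S₀.val else S₁.val) + 24]
14. n10.key = true  [B.hot > 28]
15. n11.cnt = false  [D.key == false]
16. n12.key = "vm"  [terminal]
17. n11.depth = -8  [len(e.key) - 10]
18. n11.tag = "xvm"  ["x" ++ e.key]
19. n13.lim = "vxvm"  ["v" ++ E.tag]
20. n13.env = -6  [len(E.tag) - 9]
21. n14.key = "mp"  [terminal]
22. n15.depth = 20  [terminal]
23. n16.cnt = 0  [terminal]
24. n13.key = "vxvmmp"  [A.lim ++ e.key]
25. n10.env = 28  [E.depth * 3 + 52]
26. n0.wid = true  [true]
27. n0.val = -2  [B.hot * 3 - 89]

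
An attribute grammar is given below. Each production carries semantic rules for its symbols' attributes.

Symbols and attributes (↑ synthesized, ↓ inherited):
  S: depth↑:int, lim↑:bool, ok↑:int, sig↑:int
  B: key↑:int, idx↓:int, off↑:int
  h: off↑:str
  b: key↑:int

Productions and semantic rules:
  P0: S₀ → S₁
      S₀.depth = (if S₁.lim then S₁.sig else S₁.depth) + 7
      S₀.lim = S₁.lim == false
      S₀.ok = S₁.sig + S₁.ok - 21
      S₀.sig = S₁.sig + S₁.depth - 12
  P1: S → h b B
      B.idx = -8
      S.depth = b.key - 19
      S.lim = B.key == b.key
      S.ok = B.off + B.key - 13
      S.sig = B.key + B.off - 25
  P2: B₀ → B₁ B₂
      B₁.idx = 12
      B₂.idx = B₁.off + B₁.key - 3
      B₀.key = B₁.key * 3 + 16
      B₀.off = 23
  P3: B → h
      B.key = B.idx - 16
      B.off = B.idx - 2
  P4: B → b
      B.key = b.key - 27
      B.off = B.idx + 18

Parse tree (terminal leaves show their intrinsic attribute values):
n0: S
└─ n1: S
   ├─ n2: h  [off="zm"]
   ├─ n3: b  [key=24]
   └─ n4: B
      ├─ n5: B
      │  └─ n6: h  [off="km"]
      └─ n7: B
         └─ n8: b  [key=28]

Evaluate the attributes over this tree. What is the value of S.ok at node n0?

-5

1. n2.off = "zm"  [terminal]
2. n3.key = 24  [terminal]
3. n4.idx = -8  [-8]
4. n5.idx = 12  [12]
5. n6.off = "km"  [terminal]
6. n5.key = -4  [B.idx - 16]
7. n5.off = 10  [B.idx - 2]
8. n7.idx = 3  [B₁.off + B₁.key - 3]
9. n8.key = 28  [terminal]
10. n7.key = 1  [b.key - 27]
11. n7.off = 21  [B.idx + 18]
12. n4.key = 4  [B₁.key * 3 + 16]
13. n4.off = 23  [23]
14. n1.depth = 5  [b.key - 19]
15. n1.lim = false  [B.key == b.key]
16. n1.ok = 14  [B.off + B.key - 13]
17. n1.sig = 2  [B.key + B.off - 25]
18. n0.depth = 12  [(if S₁.lim then S₁.sig else S₁.depth) + 7]
19. n0.lim = true  [S₁.lim == false]
20. n0.ok = -5  [S₁.sig + S₁.ok - 21]
21. n0.sig = -5  [S₁.sig + S₁.depth - 12]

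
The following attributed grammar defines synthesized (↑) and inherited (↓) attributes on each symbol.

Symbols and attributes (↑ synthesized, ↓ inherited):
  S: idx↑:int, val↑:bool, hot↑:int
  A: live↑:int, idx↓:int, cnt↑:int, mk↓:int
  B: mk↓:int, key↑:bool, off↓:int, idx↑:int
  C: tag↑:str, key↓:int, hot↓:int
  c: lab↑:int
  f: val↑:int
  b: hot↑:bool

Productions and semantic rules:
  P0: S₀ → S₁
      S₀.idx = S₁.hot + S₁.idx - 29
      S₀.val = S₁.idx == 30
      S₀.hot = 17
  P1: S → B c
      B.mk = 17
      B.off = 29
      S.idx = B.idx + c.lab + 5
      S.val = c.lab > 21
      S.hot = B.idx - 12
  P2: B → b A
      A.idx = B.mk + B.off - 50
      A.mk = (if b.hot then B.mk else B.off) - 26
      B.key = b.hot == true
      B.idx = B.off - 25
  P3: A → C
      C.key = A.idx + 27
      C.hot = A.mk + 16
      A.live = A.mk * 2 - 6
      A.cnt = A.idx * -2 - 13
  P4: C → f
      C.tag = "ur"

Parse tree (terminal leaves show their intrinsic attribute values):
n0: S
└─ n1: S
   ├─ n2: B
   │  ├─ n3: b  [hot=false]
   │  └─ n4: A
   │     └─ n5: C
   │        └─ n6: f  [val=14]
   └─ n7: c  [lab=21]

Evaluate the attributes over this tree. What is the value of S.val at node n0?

true

1. n2.mk = 17  [17]
2. n2.off = 29  [29]
3. n3.hot = false  [terminal]
4. n4.idx = -4  [B.mk + B.off - 50]
5. n4.mk = 3  [(if b.hot then B.mk else B.off) - 26]
6. n5.key = 23  [A.idx + 27]
7. n5.hot = 19  [A.mk + 16]
8. n6.val = 14  [terminal]
9. n5.tag = "ur"  ["ur"]
10. n4.live = 0  [A.mk * 2 - 6]
11. n4.cnt = -5  [A.idx * -2 - 13]
12. n2.key = false  [b.hot == true]
13. n2.idx = 4  [B.off - 25]
14. n7.lab = 21  [terminal]
15. n1.idx = 30  [B.idx + c.lab + 5]
16. n1.val = false  [c.lab > 21]
17. n1.hot = -8  [B.idx - 12]
18. n0.idx = -7  [S₁.hot + S₁.idx - 29]
19. n0.val = true  [S₁.idx == 30]
20. n0.hot = 17  [17]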